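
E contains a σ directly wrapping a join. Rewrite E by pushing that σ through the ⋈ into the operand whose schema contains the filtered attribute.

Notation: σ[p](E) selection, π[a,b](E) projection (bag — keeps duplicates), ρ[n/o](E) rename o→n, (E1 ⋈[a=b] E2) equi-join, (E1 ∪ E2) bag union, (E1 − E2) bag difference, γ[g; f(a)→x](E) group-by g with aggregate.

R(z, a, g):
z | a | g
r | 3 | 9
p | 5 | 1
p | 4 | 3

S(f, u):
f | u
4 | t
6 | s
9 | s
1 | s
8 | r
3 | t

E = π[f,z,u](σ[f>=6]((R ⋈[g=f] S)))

σ filters on f, owned by the right side.
E' = π[f,z,u]((R ⋈[g=f] σ[f>=6](S)))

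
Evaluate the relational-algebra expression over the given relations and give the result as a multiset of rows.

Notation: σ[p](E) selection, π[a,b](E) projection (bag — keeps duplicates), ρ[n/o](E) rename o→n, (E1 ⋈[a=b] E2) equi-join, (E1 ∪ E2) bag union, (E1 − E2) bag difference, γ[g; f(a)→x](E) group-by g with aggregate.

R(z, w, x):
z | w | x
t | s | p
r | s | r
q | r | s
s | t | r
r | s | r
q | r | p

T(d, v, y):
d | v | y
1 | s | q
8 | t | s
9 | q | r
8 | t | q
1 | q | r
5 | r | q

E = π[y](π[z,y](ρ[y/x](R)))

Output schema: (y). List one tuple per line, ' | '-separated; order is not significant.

Stepwise |·|:
  R → 6
  ρ[y/x](R) → 6
  π[z,y](ρ[y/x](R)) → 6
  π[y](π[z,y](ρ[y/x](R))) → 6

== RESULT ==
y
p
p
r
r
r
s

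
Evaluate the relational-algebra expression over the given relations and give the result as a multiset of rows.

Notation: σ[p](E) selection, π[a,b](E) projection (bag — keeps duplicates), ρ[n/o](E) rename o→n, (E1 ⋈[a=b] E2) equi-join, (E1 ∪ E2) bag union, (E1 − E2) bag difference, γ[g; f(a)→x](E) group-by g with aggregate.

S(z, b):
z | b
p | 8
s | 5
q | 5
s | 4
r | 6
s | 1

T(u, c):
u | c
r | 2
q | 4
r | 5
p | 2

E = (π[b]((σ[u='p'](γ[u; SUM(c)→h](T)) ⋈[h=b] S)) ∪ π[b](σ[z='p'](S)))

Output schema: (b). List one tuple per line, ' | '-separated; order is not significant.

Stepwise |·|:
  T → 4
  γ[u; SUM(c)→h](T) → 3
  σ[u='p'](γ[u; SUM(c)→h](T)) → 1
  S → 6
  (σ[u='p'](γ[u; SUM(c)→h](T)) ⋈[h=b] S) → 0
  π[b]((σ[u='p'](γ[u; SUM(c)→h](T)) ⋈[h=b] S)) → 0
  S → 6
  σ[z='p'](S) → 1
  π[b](σ[z='p'](S)) → 1
  (π[b]((σ[u='p'](γ[u; SUM(c)→h](T)) ⋈[h=b] S)) ∪ π[b](σ[z='p'](S))) → 1

== RESULT ==
b
8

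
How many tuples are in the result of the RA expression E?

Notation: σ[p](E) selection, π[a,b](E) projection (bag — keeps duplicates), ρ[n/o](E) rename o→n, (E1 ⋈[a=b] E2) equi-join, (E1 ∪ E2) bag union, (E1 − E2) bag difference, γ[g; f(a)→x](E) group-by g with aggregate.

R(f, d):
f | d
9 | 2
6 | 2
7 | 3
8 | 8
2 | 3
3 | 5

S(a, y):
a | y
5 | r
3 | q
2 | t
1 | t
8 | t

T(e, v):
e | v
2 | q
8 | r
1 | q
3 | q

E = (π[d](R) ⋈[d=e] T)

Subexpression sizes:
  R → 6
  π[d](R) → 6
  T → 4
  (π[d](R) ⋈[d=e] T) → 5

|E| = 5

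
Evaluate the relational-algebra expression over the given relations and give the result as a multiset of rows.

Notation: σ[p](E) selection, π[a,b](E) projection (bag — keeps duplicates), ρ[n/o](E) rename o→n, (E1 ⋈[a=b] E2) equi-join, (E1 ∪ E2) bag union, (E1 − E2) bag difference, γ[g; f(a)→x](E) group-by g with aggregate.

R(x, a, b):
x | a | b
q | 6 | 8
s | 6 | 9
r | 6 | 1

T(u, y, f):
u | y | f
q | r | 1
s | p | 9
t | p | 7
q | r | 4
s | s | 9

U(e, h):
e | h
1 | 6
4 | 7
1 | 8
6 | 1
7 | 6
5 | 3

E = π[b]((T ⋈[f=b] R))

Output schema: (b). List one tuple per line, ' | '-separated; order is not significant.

Per-node cardinality:
  T → 5
  R → 3
  (T ⋈[f=b] R) → 3
  π[b]((T ⋈[f=b] R)) → 3

== RESULT ==
b
1
9
9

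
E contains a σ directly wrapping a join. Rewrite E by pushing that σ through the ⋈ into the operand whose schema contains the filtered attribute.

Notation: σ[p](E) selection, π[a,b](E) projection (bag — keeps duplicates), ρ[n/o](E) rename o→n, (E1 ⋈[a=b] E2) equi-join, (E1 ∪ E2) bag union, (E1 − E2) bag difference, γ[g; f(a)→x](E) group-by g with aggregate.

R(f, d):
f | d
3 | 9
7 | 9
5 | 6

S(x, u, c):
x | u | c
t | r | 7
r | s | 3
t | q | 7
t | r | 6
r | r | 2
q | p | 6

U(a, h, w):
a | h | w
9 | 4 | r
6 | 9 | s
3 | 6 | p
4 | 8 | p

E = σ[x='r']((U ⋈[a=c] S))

σ filters on x, owned by the right side.
E' = (U ⋈[a=c] σ[x='r'](S))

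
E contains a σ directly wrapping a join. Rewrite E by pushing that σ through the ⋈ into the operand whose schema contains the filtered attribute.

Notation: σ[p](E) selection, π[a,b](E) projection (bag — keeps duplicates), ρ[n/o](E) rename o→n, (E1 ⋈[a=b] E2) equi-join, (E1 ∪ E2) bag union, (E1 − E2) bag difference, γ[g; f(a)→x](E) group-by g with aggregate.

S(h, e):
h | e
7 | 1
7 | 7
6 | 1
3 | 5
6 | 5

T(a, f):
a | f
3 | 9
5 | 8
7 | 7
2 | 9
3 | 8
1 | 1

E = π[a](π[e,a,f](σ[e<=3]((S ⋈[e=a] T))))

σ filters on e, owned by the left side.
E' = π[a](π[e,a,f]((σ[e<=3](S) ⋈[e=a] T)))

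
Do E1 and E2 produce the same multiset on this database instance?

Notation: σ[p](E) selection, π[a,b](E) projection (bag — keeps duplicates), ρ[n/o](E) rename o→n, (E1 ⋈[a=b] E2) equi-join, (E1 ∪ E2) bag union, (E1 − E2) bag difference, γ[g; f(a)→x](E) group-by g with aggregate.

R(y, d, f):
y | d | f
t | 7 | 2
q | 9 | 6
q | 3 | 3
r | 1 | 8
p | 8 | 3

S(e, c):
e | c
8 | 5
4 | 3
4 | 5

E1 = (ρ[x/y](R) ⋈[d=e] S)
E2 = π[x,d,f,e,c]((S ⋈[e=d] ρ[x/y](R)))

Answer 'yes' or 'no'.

E1 subexpression sizes:
  R → 5
  ρ[x/y](R) → 5
  S → 3
  (ρ[x/y](R) ⋈[d=e] S) → 1
E2 subexpression sizes:
  S → 3
  R → 5
  ρ[x/y](R) → 5
  (S ⋈[e=d] ρ[x/y](R)) → 1
  π[x,d,f,e,c]((S ⋈[e=d] ρ[x/y](R))) → 1

E1 and E2 produce the same multiset:
x | d | f | e | c
p | 8 | 3 | 8 | 5

yes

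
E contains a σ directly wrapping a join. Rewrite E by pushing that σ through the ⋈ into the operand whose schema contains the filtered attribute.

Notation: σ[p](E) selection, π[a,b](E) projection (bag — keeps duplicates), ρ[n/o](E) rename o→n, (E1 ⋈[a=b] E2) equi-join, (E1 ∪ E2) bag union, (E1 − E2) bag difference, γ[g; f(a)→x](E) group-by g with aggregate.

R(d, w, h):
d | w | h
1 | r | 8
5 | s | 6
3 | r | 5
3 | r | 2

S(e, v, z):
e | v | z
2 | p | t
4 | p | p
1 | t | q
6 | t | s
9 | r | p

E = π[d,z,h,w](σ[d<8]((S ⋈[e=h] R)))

σ filters on d, owned by the right side.
E' = π[d,z,h,w]((S ⋈[e=h] σ[d<8](R)))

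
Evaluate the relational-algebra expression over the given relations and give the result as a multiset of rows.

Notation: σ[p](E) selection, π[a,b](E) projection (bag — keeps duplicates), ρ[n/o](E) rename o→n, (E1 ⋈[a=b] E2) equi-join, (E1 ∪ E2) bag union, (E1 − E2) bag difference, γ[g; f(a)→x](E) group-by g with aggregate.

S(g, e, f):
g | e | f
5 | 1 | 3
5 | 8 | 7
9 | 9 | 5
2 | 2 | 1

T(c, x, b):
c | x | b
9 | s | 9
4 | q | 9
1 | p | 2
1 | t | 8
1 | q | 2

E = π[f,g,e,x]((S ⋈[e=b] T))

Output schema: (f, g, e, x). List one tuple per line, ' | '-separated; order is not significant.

Subexpression sizes:
  S → 4
  T → 5
  (S ⋈[e=b] T) → 5
  π[f,g,e,x]((S ⋈[e=b] T)) → 5

== RESULT ==
f | g | e | x
1 | 2 | 2 | p
1 | 2 | 2 | q
5 | 9 | 9 | q
5 | 9 | 9 | s
7 | 5 | 8 | t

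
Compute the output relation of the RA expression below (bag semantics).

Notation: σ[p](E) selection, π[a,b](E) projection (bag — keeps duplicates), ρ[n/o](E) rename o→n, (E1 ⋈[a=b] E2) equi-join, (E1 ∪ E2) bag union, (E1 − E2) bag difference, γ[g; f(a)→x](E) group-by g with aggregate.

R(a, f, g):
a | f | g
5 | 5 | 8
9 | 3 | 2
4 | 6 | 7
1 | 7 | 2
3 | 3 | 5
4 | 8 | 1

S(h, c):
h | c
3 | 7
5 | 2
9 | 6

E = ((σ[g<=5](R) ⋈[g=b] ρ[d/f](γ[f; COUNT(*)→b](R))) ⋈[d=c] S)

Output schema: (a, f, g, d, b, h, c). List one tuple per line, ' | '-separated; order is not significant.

Subexpression sizes:
  R → 6
  σ[g<=5](R) → 4
  R → 6
  γ[f; COUNT(*)→b](R) → 5
  ρ[d/f](γ[f; COUNT(*)→b](R)) → 5
  (σ[g<=5](R) ⋈[g=b] ρ[d/f](γ[f; COUNT(*)→b](R))) → 6
  S → 3
  ((σ[g<=5](R) ⋈[g=b] ρ[d/f](γ[f; COUNT(*)→b](R))) ⋈[d=c] S) → 2

== RESULT ==
a | f | g | d | b | h | c
4 | 8 | 1 | 6 | 1 | 9 | 6
4 | 8 | 1 | 7 | 1 | 3 | 7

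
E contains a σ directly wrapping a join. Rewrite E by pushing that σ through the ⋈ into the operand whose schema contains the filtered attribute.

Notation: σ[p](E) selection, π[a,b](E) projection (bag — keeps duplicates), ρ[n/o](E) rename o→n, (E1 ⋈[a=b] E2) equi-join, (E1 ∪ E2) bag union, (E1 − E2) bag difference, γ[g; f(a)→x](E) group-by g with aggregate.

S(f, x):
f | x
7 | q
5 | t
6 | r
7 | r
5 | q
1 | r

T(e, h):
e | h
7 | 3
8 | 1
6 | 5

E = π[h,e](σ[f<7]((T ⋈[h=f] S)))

σ filters on f, owned by the right side.
E' = π[h,e]((T ⋈[h=f] σ[f<7](S)))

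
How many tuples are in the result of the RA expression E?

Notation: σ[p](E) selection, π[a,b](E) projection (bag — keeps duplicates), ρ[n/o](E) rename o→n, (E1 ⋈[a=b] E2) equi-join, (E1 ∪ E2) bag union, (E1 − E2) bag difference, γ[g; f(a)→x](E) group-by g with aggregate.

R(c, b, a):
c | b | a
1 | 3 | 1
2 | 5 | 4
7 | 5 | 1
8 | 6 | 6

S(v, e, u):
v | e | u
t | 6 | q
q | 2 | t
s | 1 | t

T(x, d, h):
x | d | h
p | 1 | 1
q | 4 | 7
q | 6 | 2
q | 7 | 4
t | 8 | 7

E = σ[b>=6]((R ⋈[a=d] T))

Row counts bottom-up:
  R → 4
  T → 5
  (R ⋈[a=d] T) → 4
  σ[b>=6]((R ⋈[a=d] T)) → 1

|E| = 1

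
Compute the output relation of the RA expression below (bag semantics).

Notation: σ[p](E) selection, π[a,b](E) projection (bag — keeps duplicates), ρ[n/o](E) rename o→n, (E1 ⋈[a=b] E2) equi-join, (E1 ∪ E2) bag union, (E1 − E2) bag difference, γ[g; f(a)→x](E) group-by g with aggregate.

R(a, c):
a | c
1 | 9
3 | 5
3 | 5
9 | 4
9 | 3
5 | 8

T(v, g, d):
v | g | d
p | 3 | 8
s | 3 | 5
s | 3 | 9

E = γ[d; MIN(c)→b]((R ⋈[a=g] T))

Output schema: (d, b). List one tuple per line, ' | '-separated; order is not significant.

Subexpression sizes:
  R → 6
  T → 3
  (R ⋈[a=g] T) → 6
  γ[d; MIN(c)→b]((R ⋈[a=g] T)) → 3

== RESULT ==
d | b
5 | 5
8 | 5
9 | 5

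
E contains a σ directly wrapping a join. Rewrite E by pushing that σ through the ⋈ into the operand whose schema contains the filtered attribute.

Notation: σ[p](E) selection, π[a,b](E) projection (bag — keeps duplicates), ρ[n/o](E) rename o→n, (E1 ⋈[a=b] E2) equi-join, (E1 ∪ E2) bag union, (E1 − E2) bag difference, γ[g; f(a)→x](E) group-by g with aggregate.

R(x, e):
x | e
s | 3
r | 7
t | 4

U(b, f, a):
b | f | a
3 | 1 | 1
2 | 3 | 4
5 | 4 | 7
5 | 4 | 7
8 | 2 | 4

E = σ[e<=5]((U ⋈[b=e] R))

σ filters on e, owned by the right side.
E' = (U ⋈[b=e] σ[e<=5](R))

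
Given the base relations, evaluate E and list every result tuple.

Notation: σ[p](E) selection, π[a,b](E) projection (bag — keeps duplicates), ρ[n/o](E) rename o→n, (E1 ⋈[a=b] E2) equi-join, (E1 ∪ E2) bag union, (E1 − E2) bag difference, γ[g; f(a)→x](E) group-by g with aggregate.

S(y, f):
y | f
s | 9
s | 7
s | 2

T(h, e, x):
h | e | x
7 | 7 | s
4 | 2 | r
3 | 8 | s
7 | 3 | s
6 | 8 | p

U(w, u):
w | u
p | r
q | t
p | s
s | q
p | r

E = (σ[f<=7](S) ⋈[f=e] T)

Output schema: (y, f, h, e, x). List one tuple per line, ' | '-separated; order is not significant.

Stepwise |·|:
  S → 3
  σ[f<=7](S) → 2
  T → 5
  (σ[f<=7](S) ⋈[f=e] T) → 2

== RESULT ==
y | f | h | e | x
s | 2 | 4 | 2 | r
s | 7 | 7 | 7 | s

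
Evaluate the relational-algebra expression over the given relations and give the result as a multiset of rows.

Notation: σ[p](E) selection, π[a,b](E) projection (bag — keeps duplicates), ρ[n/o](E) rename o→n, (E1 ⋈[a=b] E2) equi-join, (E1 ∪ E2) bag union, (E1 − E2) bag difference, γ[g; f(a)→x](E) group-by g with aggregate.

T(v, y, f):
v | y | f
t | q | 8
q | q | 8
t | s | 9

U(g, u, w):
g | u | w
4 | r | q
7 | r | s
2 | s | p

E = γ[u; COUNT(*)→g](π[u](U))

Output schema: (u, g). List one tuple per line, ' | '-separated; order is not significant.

Stepwise |·|:
  U → 3
  π[u](U) → 3
  γ[u; COUNT(*)→g](π[u](U)) → 2

== RESULT ==
u | g
r | 2
s | 1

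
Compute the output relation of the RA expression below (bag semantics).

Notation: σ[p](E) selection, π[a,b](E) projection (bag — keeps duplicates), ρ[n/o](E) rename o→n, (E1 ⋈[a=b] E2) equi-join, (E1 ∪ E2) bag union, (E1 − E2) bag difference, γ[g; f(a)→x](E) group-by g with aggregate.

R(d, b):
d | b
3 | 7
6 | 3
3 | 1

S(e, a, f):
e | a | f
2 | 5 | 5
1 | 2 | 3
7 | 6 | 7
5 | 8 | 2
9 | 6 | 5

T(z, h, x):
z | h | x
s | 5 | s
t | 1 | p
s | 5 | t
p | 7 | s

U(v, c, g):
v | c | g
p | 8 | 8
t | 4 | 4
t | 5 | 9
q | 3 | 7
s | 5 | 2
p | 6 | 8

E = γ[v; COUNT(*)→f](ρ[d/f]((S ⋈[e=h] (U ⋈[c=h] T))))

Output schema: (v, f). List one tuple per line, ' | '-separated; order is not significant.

Subexpression sizes:
  S → 5
  U → 6
  T → 4
  (U ⋈[c=h] T) → 4
  (S ⋈[e=h] (U ⋈[c=h] T)) → 4
  ρ[d/f]((S ⋈[e=h] (U ⋈[c=h] T))) → 4
  γ[v; COUNT(*)→f](ρ[d/f]((S ⋈[e=h] (U ⋈[c=h] T)))) → 2

== RESULT ==
v | f
s | 2
t | 2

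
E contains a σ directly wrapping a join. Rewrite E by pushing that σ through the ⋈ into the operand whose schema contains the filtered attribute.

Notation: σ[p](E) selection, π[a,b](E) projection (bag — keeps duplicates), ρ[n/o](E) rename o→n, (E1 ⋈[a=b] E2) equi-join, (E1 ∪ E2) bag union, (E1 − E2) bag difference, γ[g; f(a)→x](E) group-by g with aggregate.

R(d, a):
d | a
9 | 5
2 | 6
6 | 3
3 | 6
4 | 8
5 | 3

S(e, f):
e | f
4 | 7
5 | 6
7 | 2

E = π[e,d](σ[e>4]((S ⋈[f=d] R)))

σ filters on e, owned by the left side.
E' = π[e,d]((σ[e>4](S) ⋈[f=d] R))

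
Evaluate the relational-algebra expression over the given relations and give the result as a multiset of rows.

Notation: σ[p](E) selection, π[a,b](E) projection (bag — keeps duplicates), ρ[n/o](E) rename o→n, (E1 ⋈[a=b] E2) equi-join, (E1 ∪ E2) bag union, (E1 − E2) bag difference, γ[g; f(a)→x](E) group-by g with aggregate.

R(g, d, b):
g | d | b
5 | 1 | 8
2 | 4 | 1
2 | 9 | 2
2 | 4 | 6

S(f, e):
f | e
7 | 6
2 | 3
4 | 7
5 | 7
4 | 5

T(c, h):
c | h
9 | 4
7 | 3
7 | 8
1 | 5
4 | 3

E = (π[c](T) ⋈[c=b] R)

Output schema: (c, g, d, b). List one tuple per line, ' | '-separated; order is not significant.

Stepwise |·|:
  T → 5
  π[c](T) → 5
  R → 4
  (π[c](T) ⋈[c=b] R) → 1

== RESULT ==
c | g | d | b
1 | 2 | 4 | 1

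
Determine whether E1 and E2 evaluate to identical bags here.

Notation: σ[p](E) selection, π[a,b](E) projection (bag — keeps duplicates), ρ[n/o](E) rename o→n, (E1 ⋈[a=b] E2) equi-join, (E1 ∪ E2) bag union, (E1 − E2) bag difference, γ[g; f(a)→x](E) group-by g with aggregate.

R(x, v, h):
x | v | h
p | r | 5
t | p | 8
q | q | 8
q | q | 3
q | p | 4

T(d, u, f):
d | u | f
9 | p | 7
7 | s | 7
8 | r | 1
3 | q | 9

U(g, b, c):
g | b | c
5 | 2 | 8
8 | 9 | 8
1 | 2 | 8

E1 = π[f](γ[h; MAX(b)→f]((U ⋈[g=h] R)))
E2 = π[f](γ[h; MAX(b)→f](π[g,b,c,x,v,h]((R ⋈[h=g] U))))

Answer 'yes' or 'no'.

E1 per-node cardinality:
  U → 3
  R → 5
  (U ⋈[g=h] R) → 3
  γ[h; MAX(b)→f]((U ⋈[g=h] R)) → 2
  π[f](γ[h; MAX(b)→f]((U ⋈[g=h] R))) → 2
E2 per-node cardinality:
  R → 5
  U → 3
  (R ⋈[h=g] U) → 3
  π[g,b,c,x,v,h]((R ⋈[h=g] U)) → 3
  γ[h; MAX(b)→f](π[g,b,c,x,v,h]((R ⋈[h=g] U))) → 2
  π[f](γ[h; MAX(b)→f](π[g,b,c,x,v,h]((R ⋈[h=g] U)))) → 2

E1 and E2 produce the same multiset:
f
2
9

yes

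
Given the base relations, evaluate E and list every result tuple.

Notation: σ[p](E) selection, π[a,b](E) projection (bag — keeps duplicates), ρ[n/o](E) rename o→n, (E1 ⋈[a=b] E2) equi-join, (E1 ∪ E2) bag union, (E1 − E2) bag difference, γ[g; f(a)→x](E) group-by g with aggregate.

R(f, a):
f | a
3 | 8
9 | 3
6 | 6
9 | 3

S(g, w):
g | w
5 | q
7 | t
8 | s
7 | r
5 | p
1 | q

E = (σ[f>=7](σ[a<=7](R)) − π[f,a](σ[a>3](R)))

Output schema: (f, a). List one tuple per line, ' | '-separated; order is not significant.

Per-node cardinality:
  R → 4
  σ[a<=7](R) → 3
  σ[f>=7](σ[a<=7](R)) → 2
  R → 4
  σ[a>3](R) → 2
  π[f,a](σ[a>3](R)) → 2
  (σ[f>=7](σ[a<=7](R)) − π[f,a](σ[a>3](R))) → 2

== RESULT ==
f | a
9 | 3
9 | 3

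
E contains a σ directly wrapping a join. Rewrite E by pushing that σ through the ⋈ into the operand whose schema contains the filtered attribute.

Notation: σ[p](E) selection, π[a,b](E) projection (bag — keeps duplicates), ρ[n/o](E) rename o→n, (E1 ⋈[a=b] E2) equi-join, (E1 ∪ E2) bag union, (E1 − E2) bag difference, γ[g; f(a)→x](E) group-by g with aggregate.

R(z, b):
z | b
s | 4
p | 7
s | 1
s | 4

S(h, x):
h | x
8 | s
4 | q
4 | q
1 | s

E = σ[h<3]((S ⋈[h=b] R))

σ filters on h, owned by the left side.
E' = (σ[h<3](S) ⋈[h=b] R)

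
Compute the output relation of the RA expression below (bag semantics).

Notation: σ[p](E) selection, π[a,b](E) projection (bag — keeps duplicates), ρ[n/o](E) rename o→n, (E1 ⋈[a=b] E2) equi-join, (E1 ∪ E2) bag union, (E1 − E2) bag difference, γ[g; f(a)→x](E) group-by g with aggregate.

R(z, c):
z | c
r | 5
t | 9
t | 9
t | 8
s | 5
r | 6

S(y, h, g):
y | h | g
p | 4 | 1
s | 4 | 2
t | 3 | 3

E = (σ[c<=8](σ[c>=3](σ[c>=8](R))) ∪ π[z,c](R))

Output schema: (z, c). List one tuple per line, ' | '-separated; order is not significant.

Row counts bottom-up:
  R → 6
  σ[c>=8](R) → 3
  σ[c>=3](σ[c>=8](R)) → 3
  σ[c<=8](σ[c>=3](σ[c>=8](R))) → 1
  R → 6
  π[z,c](R) → 6
  (σ[c<=8](σ[c>=3](σ[c>=8](R))) ∪ π[z,c](R)) → 7

== RESULT ==
z | c
r | 5
r | 6
s | 5
t | 8
t | 8
t | 9
t | 9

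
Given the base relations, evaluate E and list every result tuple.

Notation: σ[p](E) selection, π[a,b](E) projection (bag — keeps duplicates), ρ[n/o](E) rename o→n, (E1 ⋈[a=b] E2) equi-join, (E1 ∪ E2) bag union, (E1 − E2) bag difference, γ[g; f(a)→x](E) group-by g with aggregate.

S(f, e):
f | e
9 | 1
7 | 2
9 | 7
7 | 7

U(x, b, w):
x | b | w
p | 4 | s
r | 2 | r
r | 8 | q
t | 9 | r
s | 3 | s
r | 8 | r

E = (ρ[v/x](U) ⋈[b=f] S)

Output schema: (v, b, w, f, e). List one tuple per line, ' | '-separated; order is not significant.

Subexpression sizes:
  U → 6
  ρ[v/x](U) → 6
  S → 4
  (ρ[v/x](U) ⋈[b=f] S) → 2

== RESULT ==
v | b | w | f | e
t | 9 | r | 9 | 1
t | 9 | r | 9 | 7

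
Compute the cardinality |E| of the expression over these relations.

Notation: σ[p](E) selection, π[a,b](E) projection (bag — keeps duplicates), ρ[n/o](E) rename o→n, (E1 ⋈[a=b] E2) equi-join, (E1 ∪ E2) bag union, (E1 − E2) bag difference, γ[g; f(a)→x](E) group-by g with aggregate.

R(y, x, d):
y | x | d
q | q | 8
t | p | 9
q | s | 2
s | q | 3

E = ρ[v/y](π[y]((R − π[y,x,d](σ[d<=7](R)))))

Stepwise |·|:
  R → 4
  R → 4
  σ[d<=7](R) → 2
  π[y,x,d](σ[d<=7](R)) → 2
  (R − π[y,x,d](σ[d<=7](R))) → 2
  π[y]((R − π[y,x,d](σ[d<=7](R)))) → 2
  ρ[v/y](π[y]((R − π[y,x,d](σ[d<=7](R))))) → 2

|E| = 2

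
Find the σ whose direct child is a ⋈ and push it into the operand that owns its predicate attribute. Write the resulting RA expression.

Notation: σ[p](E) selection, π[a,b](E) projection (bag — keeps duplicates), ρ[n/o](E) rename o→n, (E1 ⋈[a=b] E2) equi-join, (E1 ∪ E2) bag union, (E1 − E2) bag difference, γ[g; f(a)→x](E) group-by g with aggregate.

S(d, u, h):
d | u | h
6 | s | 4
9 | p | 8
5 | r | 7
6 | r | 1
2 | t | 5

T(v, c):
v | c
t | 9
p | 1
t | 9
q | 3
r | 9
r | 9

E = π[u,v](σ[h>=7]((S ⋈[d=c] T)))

σ filters on h, owned by the left side.
E' = π[u,v]((σ[h>=7](S) ⋈[d=c] T))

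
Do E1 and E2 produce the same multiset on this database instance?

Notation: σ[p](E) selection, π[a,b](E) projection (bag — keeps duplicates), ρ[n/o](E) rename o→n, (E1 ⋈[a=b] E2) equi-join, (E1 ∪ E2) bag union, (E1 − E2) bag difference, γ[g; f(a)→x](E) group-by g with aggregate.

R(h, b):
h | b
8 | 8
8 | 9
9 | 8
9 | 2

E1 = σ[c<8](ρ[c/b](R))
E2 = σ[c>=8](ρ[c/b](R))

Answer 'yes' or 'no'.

E1 subexpression sizes:
  R → 4
  ρ[c/b](R) → 4
  σ[c<8](ρ[c/b](R)) → 1
E2 subexpression sizes:
  R → 4
  ρ[c/b](R) → 4
  σ[c>=8](ρ[c/b](R)) → 3

E1 result:
h | c
9 | 2
E2 result:
h | c
8 | 8
8 | 9
9 | 8
Witness: (8, 8) appears 0× in E1 but 1× in E2.

no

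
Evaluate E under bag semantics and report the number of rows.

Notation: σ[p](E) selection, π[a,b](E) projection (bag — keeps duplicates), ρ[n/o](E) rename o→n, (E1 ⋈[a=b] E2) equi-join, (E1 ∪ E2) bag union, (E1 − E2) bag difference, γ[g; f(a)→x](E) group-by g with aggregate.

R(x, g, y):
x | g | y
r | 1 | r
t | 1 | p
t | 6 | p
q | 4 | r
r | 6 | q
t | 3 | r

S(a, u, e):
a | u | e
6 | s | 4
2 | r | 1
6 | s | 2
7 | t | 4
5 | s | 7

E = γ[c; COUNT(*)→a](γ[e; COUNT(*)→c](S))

Per-node cardinality:
  S → 5
  γ[e; COUNT(*)→c](S) → 4
  γ[c; COUNT(*)→a](γ[e; COUNT(*)→c](S)) → 2

|E| = 2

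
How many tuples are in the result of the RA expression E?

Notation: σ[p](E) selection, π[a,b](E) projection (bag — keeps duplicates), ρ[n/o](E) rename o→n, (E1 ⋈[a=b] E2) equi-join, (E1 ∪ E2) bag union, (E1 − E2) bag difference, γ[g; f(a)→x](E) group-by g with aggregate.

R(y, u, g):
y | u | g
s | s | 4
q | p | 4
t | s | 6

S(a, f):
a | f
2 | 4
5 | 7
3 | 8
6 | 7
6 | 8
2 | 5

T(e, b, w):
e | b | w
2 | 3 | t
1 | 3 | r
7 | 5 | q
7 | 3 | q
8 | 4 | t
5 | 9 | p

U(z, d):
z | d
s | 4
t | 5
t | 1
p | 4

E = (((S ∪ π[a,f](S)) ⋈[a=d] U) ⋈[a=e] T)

Per-node cardinality:
  S → 6
  S → 6
  π[a,f](S) → 6
  (S ∪ π[a,f](S)) → 12
  U → 4
  ((S ∪ π[a,f](S)) ⋈[a=d] U) → 2
  T → 6
  (((S ∪ π[a,f](S)) ⋈[a=d] U) ⋈[a=e] T) → 2

|E| = 2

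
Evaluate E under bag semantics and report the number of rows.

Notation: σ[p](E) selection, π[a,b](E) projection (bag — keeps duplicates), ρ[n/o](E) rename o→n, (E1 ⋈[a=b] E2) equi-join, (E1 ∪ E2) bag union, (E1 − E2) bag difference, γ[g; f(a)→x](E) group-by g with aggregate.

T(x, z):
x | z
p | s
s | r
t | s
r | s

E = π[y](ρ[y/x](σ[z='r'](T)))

Per-node cardinality:
  T → 4
  σ[z='r'](T) → 1
  ρ[y/x](σ[z='r'](T)) → 1
  π[y](ρ[y/x](σ[z='r'](T))) → 1

|E| = 1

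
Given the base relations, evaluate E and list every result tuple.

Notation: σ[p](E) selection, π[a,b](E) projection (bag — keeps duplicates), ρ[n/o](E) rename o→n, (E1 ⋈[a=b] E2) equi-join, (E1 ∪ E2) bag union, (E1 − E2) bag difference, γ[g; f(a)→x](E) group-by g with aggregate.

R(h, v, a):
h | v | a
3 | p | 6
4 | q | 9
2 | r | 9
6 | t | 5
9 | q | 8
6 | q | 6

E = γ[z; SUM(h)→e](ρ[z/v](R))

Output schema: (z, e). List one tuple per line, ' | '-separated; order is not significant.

Row counts bottom-up:
  R → 6
  ρ[z/v](R) → 6
  γ[z; SUM(h)→e](ρ[z/v](R)) → 4

== RESULT ==
z | e
p | 3
q | 19
r | 2
t | 6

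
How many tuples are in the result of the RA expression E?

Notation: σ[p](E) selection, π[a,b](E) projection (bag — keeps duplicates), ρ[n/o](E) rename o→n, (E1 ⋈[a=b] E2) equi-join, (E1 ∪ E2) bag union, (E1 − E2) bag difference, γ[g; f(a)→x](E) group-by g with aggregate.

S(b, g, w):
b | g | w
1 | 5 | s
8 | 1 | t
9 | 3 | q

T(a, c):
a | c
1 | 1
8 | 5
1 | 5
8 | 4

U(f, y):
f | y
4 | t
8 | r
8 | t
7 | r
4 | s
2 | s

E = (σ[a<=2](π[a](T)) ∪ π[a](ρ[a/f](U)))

Per-node cardinality:
  T → 4
  π[a](T) → 4
  σ[a<=2](π[a](T)) → 2
  U → 6
  ρ[a/f](U) → 6
  π[a](ρ[a/f](U)) → 6
  (σ[a<=2](π[a](T)) ∪ π[a](ρ[a/f](U))) → 8

|E| = 8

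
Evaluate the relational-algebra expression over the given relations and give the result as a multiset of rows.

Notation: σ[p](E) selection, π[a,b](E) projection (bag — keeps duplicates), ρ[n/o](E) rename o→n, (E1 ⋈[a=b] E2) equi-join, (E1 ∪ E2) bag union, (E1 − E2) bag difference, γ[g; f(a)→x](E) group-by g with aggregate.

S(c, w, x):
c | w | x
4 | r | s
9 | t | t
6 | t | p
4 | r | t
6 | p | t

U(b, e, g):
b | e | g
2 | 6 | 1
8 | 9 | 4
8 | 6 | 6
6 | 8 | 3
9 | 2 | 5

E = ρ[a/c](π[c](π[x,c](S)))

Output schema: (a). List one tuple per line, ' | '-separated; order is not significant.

Row counts bottom-up:
  S → 5
  π[x,c](S) → 5
  π[c](π[x,c](S)) → 5
  ρ[a/c](π[c](π[x,c](S))) → 5

== RESULT ==
a
4
4
6
6
9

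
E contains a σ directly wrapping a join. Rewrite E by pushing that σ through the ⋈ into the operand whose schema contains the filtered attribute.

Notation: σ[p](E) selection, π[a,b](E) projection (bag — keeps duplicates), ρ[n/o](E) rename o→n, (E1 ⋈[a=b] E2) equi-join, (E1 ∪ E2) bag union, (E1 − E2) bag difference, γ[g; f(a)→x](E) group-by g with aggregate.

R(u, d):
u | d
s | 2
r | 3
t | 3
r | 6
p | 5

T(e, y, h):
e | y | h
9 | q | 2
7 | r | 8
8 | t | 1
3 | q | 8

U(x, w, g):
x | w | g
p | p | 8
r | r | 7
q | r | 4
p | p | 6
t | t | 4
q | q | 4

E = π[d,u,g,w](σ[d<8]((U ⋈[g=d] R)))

σ filters on d, owned by the right side.
E' = π[d,u,g,w]((U ⋈[g=d] σ[d<8](R)))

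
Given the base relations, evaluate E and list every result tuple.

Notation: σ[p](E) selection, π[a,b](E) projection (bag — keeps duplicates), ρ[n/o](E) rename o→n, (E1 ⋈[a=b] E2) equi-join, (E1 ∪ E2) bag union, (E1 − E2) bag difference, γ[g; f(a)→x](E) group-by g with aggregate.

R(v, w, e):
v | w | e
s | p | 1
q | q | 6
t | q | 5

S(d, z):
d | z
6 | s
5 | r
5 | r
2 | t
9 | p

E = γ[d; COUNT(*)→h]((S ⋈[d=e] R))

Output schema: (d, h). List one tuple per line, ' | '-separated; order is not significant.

Per-node cardinality:
  S → 5
  R → 3
  (S ⋈[d=e] R) → 3
  γ[d; COUNT(*)→h]((S ⋈[d=e] R)) → 2

== RESULT ==
d | h
5 | 2
6 | 1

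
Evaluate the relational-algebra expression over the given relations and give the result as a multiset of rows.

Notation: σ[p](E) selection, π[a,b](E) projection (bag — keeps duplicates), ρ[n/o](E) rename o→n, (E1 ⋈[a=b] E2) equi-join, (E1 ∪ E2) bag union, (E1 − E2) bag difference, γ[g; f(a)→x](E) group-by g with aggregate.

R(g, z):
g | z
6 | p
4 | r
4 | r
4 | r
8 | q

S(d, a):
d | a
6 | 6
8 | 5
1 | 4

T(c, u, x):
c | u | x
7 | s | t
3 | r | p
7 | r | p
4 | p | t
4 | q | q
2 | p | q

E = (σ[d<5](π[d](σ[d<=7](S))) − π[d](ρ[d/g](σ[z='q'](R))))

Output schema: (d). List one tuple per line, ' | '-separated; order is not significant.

Per-node cardinality:
  S → 3
  σ[d<=7](S) → 2
  π[d](σ[d<=7](S)) → 2
  σ[d<5](π[d](σ[d<=7](S))) → 1
  R → 5
  σ[z='q'](R) → 1
  ρ[d/g](σ[z='q'](R)) → 1
  π[d](ρ[d/g](σ[z='q'](R))) → 1
  (σ[d<5](π[d](σ[d<=7](S))) − π[d](ρ[d/g](σ[z='q'](R)))) → 1

== RESULT ==
d
1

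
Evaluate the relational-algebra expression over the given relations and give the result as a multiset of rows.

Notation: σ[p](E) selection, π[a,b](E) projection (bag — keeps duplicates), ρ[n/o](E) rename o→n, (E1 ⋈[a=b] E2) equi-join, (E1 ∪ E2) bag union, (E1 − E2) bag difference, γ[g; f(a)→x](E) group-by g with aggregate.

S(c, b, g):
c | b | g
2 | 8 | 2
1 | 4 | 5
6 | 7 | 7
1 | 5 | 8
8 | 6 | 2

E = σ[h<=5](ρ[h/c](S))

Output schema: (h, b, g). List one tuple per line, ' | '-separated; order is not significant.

Subexpression sizes:
  S → 5
  ρ[h/c](S) → 5
  σ[h<=5](ρ[h/c](S)) → 3

== RESULT ==
h | b | g
1 | 4 | 5
1 | 5 | 8
2 | 8 | 2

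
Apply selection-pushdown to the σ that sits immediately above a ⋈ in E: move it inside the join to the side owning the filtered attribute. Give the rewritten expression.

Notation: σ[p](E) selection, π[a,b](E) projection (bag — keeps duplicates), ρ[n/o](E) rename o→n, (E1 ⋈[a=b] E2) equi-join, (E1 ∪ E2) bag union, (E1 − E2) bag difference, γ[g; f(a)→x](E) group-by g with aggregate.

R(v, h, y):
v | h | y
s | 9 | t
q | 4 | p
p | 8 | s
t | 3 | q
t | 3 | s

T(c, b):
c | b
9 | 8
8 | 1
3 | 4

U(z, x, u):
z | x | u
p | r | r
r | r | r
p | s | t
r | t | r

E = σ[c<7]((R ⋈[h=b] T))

σ filters on c, owned by the right side.
E' = (R ⋈[h=b] σ[c<7](T))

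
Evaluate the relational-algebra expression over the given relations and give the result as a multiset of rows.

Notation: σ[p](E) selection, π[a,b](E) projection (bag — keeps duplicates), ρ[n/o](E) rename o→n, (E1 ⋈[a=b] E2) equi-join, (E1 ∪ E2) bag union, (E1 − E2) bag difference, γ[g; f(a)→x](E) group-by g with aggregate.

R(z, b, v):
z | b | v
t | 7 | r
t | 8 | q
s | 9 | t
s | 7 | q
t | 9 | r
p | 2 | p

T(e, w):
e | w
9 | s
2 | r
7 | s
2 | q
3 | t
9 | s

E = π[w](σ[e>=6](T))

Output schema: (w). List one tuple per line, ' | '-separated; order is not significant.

Per-node cardinality:
  T → 6
  σ[e>=6](T) → 3
  π[w](σ[e>=6](T)) → 3

== RESULT ==
w
s
s
s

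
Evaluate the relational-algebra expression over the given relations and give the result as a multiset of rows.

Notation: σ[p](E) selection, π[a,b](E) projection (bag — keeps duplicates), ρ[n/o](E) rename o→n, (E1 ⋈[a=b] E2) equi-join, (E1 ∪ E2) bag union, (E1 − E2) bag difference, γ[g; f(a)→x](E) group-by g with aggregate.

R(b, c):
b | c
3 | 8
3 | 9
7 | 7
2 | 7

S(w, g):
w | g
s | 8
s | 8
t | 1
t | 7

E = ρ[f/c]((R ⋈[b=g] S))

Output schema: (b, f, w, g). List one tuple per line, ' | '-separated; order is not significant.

Subexpression sizes:
  R → 4
  S → 4
  (R ⋈[b=g] S) → 1
  ρ[f/c]((R ⋈[b=g] S)) → 1

== RESULT ==
b | f | w | g
7 | 7 | t | 7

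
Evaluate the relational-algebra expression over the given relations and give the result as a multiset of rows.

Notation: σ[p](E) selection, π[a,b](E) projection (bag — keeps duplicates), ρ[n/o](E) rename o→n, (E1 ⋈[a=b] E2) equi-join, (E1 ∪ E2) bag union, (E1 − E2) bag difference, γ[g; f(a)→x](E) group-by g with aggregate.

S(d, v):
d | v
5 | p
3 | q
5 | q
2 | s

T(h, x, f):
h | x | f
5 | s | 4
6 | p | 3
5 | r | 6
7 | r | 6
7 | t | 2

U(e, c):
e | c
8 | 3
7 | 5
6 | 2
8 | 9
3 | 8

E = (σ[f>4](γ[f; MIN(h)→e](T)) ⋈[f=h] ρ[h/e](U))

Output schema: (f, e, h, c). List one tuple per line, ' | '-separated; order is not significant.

Row counts bottom-up:
  T → 5
  γ[f; MIN(h)→e](T) → 4
  σ[f>4](γ[f; MIN(h)→e](T)) → 1
  U → 5
  ρ[h/e](U) → 5
  (σ[f>4](γ[f; MIN(h)→e](T)) ⋈[f=h] ρ[h/e](U)) → 1

== RESULT ==
f | e | h | c
6 | 5 | 6 | 2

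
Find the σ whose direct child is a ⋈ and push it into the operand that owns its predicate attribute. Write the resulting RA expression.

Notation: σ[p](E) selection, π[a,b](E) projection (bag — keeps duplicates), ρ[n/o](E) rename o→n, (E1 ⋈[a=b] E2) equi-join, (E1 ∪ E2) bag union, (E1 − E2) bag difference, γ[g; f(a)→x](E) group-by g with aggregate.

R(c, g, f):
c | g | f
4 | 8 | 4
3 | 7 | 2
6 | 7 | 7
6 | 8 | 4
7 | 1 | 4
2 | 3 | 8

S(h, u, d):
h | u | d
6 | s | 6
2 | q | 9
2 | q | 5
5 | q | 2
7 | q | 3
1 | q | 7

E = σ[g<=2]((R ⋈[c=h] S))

σ filters on g, owned by the left side.
E' = (σ[g<=2](R) ⋈[c=h] S)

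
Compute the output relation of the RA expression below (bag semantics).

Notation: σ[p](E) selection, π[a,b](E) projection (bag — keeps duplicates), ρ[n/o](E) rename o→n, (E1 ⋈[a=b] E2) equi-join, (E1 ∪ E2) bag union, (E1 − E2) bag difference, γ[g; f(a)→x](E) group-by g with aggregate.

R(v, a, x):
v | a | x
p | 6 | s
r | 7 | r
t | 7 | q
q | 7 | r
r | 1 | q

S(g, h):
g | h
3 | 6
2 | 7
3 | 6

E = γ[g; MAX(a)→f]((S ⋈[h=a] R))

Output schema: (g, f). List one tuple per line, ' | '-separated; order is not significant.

Per-node cardinality:
  S → 3
  R → 5
  (S ⋈[h=a] R) → 5
  γ[g; MAX(a)→f]((S ⋈[h=a] R)) → 2

== RESULT ==
g | f
2 | 7
3 | 6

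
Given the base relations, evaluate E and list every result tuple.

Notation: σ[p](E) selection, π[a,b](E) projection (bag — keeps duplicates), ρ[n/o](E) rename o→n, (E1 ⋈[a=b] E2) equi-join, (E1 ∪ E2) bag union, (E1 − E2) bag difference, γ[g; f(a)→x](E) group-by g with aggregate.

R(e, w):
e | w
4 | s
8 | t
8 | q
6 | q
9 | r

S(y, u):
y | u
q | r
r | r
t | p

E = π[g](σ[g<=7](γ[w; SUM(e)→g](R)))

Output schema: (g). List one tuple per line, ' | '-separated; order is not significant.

Subexpression sizes:
  R → 5
  γ[w; SUM(e)→g](R) → 4
  σ[g<=7](γ[w; SUM(e)→g](R)) → 1
  π[g](σ[g<=7](γ[w; SUM(e)→g](R))) → 1

== RESULT ==
g
4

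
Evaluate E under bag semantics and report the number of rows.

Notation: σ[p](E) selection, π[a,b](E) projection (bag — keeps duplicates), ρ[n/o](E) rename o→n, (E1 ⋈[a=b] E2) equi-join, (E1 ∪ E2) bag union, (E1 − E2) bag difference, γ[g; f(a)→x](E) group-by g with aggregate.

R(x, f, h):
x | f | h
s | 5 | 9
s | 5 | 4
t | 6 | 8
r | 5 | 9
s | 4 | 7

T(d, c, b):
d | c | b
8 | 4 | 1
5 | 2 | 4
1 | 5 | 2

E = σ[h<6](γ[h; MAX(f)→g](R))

Row counts bottom-up:
  R → 5
  γ[h; MAX(f)→g](R) → 4
  σ[h<6](γ[h; MAX(f)→g](R)) → 1

|E| = 1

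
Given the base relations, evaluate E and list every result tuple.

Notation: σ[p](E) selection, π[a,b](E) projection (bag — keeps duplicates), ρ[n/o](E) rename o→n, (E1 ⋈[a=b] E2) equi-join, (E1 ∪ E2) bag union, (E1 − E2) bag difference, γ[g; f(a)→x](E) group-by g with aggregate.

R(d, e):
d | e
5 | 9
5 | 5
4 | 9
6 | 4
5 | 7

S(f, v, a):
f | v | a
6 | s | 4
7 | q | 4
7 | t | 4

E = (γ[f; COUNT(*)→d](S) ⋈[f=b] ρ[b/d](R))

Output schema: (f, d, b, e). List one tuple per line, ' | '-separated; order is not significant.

Stepwise |·|:
  S → 3
  γ[f; COUNT(*)→d](S) → 2
  R → 5
  ρ[b/d](R) → 5
  (γ[f; COUNT(*)→d](S) ⋈[f=b] ρ[b/d](R)) → 1

== RESULT ==
f | d | b | e
6 | 1 | 6 | 4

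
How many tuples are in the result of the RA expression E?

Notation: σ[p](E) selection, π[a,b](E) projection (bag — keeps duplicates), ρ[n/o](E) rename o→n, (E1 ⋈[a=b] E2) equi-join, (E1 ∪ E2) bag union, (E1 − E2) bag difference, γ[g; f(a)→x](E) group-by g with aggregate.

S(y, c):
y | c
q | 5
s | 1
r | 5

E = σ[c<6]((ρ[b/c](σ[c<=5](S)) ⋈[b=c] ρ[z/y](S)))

Stepwise |·|:
  S → 3
  σ[c<=5](S) → 3
  ρ[b/c](σ[c<=5](S)) → 3
  S → 3
  ρ[z/y](S) → 3
  (ρ[b/c](σ[c<=5](S)) ⋈[b=c] ρ[z/y](S)) → 5
  σ[c<6]((ρ[b/c](σ[c<=5](S)) ⋈[b=c] ρ[z/y](S))) → 5

|E| = 5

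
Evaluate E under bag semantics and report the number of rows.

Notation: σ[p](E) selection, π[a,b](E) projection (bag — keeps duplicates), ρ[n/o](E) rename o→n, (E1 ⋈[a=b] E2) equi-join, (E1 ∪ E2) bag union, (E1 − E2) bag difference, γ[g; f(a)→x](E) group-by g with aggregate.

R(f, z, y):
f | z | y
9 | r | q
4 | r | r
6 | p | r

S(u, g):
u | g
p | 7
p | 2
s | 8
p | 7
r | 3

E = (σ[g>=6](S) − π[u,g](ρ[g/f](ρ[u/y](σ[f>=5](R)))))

Stepwise |·|:
  S → 5
  σ[g>=6](S) → 3
  R → 3
  σ[f>=5](R) → 2
  ρ[u/y](σ[f>=5](R)) → 2
  ρ[g/f](ρ[u/y](σ[f>=5](R))) → 2
  π[u,g](ρ[g/f](ρ[u/y](σ[f>=5](R)))) → 2
  (σ[g>=6](S) − π[u,g](ρ[g/f](ρ[u/y](σ[f>=5](R))))) → 3

|E| = 3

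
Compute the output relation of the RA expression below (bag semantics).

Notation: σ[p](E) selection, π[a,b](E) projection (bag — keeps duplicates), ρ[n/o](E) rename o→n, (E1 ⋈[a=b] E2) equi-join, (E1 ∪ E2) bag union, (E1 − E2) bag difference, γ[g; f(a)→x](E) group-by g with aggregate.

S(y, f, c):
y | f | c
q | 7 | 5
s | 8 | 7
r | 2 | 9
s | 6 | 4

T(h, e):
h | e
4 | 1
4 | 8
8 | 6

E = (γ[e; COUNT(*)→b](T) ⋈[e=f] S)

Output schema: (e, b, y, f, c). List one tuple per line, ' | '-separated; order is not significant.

Per-node cardinality:
  T → 3
  γ[e; COUNT(*)→b](T) → 3
  S → 4
  (γ[e; COUNT(*)→b](T) ⋈[e=f] S) → 2

== RESULT ==
e | b | y | f | c
6 | 1 | s | 6 | 4
8 | 1 | s | 8 | 7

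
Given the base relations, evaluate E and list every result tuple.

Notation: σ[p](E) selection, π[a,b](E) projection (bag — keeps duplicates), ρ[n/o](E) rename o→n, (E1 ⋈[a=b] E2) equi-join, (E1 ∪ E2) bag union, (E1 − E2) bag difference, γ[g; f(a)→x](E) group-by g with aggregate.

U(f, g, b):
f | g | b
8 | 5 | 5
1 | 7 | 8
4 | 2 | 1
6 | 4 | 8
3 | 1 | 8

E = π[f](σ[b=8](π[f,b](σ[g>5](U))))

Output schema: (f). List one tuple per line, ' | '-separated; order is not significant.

Stepwise |·|:
  U → 5
  σ[g>5](U) → 1
  π[f,b](σ[g>5](U)) → 1
  σ[b=8](π[f,b](σ[g>5](U))) → 1
  π[f](σ[b=8](π[f,b](σ[g>5](U)))) → 1

== RESULT ==
f
1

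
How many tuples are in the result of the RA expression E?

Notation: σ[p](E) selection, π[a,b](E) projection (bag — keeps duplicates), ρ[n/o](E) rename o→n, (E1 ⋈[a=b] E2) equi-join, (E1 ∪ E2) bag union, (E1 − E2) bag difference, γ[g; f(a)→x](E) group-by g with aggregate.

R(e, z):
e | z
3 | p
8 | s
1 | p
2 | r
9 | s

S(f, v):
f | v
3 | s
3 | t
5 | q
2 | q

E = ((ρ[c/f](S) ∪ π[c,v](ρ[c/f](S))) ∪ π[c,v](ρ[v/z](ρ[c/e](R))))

Row counts bottom-up:
  S → 4
  ρ[c/f](S) → 4
  S → 4
  ρ[c/f](S) → 4
  π[c,v](ρ[c/f](S)) → 4
  (ρ[c/f](S) ∪ π[c,v](ρ[c/f](S))) → 8
  R → 5
  ρ[c/e](R) → 5
  ρ[v/z](ρ[c/e](R)) → 5
  π[c,v](ρ[v/z](ρ[c/e](R))) → 5
  ((ρ[c/f](S) ∪ π[c,v](ρ[c/f](S))) ∪ π[c,v](ρ[v/z](ρ[c/e](R)))) → 13

|E| = 13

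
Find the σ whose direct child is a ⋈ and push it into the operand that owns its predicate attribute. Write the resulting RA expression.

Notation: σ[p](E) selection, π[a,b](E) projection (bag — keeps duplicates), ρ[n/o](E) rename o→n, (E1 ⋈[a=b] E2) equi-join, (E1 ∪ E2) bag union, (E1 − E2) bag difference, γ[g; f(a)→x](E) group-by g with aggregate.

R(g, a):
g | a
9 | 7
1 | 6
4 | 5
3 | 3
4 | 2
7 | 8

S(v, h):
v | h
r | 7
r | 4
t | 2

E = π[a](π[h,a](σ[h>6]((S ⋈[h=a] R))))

σ filters on h, owned by the left side.
E' = π[a](π[h,a]((σ[h>6](S) ⋈[h=a] R)))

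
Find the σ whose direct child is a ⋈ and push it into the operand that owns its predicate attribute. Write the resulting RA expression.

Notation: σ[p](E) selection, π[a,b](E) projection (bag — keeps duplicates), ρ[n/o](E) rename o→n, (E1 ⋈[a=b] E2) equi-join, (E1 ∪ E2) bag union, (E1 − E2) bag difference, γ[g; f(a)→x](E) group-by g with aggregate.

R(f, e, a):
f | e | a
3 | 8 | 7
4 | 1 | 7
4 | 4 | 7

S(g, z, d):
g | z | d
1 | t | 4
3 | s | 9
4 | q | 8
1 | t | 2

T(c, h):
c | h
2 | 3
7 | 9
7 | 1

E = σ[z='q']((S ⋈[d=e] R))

σ filters on z, owned by the left side.
E' = (σ[z='q'](S) ⋈[d=e] R)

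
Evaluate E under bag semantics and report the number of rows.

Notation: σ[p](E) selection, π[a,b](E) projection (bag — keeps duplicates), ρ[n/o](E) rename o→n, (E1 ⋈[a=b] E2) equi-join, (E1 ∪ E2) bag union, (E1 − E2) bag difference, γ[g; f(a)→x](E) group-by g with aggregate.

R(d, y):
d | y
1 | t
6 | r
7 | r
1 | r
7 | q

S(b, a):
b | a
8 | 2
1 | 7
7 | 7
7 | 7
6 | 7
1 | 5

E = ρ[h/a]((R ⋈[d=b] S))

Per-node cardinality:
  R → 5
  S → 6
  (R ⋈[d=b] S) → 9
  ρ[h/a]((R ⋈[d=b] S)) → 9

|E| = 9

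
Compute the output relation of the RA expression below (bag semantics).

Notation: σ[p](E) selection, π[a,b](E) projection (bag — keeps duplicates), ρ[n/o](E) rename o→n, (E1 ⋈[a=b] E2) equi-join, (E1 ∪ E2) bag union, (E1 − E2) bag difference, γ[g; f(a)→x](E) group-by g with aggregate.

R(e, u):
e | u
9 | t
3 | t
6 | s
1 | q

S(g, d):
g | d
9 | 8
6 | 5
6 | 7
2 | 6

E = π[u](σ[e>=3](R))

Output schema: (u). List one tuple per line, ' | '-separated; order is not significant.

Per-node cardinality:
  R → 4
  σ[e>=3](R) → 3
  π[u](σ[e>=3](R)) → 3

== RESULT ==
u
s
t
t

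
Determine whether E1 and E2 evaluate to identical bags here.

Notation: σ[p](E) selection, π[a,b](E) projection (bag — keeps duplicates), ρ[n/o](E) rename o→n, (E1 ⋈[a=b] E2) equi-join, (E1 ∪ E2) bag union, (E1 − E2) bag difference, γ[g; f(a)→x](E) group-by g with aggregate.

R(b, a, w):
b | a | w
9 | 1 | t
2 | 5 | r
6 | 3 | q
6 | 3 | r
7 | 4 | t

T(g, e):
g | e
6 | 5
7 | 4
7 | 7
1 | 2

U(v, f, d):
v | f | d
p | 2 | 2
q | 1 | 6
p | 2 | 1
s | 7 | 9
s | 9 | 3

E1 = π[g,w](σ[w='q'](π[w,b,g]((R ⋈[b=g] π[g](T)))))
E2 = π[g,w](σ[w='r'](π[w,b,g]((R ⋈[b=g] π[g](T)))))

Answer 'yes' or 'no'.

E1 per-node cardinality:
  R → 5
  T → 4
  π[g](T) → 4
  (R ⋈[b=g] π[g](T)) → 4
  π[w,b,g]((R ⋈[b=g] π[g](T))) → 4
  σ[w='q'](π[w,b,g]((R ⋈[b=g] π[g](T)))) → 1
  π[g,w](σ[w='q'](π[w,b,g]((R ⋈[b=g] π[g](T))))) → 1
E2 per-node cardinality:
  R → 5
  T → 4
  π[g](T) → 4
  (R ⋈[b=g] π[g](T)) → 4
  π[w,b,g]((R ⋈[b=g] π[g](T))) → 4
  σ[w='r'](π[w,b,g]((R ⋈[b=g] π[g](T)))) → 1
  π[g,w](σ[w='r'](π[w,b,g]((R ⋈[b=g] π[g](T))))) → 1

E1 result:
g | w
6 | q
E2 result:
g | w
6 | r
Witness: (6, 'q') appears 1× in E1 but 0× in E2.

no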